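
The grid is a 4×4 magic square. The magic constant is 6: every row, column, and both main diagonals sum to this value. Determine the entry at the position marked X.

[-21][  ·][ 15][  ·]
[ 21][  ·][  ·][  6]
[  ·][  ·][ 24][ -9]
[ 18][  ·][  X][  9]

-18

Column 1: -21 + 21 + 18 + ? = 6, so (3,1) = -12.
Using column 4: 6 + (-9) + 9 + ? → (1,4) = 6 − 6 = 0.
Using main diagonal: -21 + 24 + 9 + ? → (2,2) = 6 − 12 = -6.
Using row 1: -21 + 15 + 0 + ? → (1,2) = 6 − (-6) = 12.
Row 2 needs 6; the known cells sum to 21, so (2,3) = -15.
The remaining cell in row 3 is (3,2) = 6 − 3 = 3.
From column 2, 6 − (12 + (-6) + 3) gives (4,2) = -3.
Using column 3: 15 + (-15) + 24 + ? → (4,3) = 6 − 24 = -18.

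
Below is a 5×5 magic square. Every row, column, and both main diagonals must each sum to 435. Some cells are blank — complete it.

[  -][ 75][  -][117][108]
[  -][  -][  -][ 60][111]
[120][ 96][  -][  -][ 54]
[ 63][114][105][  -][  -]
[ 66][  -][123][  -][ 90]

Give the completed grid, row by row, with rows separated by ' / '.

84 75 51 117 108 / 102 93 69 60 111 / 120 96 87 78 54 / 63 114 105 81 72 / 66 57 123 99 90

Using column 5: 108 + 111 + 54 + 90 + ? → (4,5) = 435 − 363 = 72.
Anti-diagonal needs 435; the known cells sum to 348, so (3,3) = 87.
From row 3, 435 − (120 + 96 + 87 + 54) gives (3,4) = 78.
Row 4 needs 435; the known cells sum to 354, so (4,4) = 81.
The remaining cell in column 4 is (5,4) = 435 − 336 = 99.
Row 5 must total 435; the given cells sum to 378, so (5,2) = 57.
Using column 2: 75 + 96 + 114 + 57 + ? → (2,2) = 435 − 342 = 93.
The remaining cell in main diagonal is (1,1) = 435 − 351 = 84.
From row 1, 435 − (84 + 75 + 117 + 108) gives (1,3) = 51.
From column 1, 435 − (84 + 120 + 63 + 66) gives (2,1) = 102.
Column 3 must total 435; the given cells sum to 366, so (2,3) = 69.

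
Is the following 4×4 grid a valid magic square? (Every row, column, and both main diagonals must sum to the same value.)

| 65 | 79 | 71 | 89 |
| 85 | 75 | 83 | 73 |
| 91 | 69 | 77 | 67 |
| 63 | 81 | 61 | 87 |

No — main diagonal sums to 304 but row 2 sums to 316.

Row 1: 65 + 79 + 71 + 89 = 304.
Row 2: 85 + 75 + 83 + 73 = 316.
Row 3: 91 + 69 + 77 + 67 = 304.
Row 4: 63 + 81 + 61 + 87 = 292.
Column 1: 65 + 85 + 91 + 63 = 304.
Column 2: 79 + 75 + 69 + 81 = 304.
Column 3: 71 + 83 + 77 + 61 = 292.
Column 4: 89 + 73 + 67 + 87 = 316.
Main diagonal: 65 + 75 + 77 + 87 = 304.
Anti-diagonal: 89 + 83 + 69 + 63 = 304.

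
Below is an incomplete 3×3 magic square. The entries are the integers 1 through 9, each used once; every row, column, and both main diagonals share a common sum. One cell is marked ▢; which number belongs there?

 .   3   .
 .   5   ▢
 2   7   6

1

The entries are 1 through 9, which sum to 45, so each line sums to 45/3 = 15.
Using main diagonal: 5 + 6 + ? → (1,1) = 15 − 11 = 4.
From anti-diagonal, 15 − (5 + 2) gives (1,3) = 8.
Column 1: 4 + 2 + ? = 15, so (2,1) = 9.
Column 3: 8 + 6 + ? = 15, so (2,3) = 1.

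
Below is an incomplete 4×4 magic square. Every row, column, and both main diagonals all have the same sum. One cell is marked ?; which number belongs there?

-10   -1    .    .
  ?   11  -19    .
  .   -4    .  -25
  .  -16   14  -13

-22

Column 2 is complete and sums to -10; that is the magic constant.
Using row 4: -16 + 14 + (-13) + ? → (4,1) = -10 − (-15) = 5.
Main diagonal must total -10; the given cells sum to -12, so (3,3) = 2.
Anti-diagonal needs -10; the known cells sum to -18, so (1,4) = 8.
From row 1, -10 − (-10 + (-1) + 8) gives (1,3) = -7.
Row 3 needs -10; the known cells sum to -27, so (3,1) = 17.
Column 1 needs -10; the known cells sum to 12, so (2,1) = -22.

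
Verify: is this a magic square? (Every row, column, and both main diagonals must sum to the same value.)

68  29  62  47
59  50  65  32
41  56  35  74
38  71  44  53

Row 1: 68 + 29 + 62 + 47 = 206.
Row 2: 59 + 50 + 65 + 32 = 206.
Row 3: 41 + 56 + 35 + 74 = 206.
Row 4: 38 + 71 + 44 + 53 = 206.
Column 1: 68 + 59 + 41 + 38 = 206.
Column 2: 29 + 50 + 56 + 71 = 206.
Column 3: 62 + 65 + 35 + 44 = 206.
Column 4: 47 + 32 + 74 + 53 = 206.
Main diagonal: 68 + 50 + 35 + 53 = 206.
Anti-diagonal: 47 + 65 + 56 + 38 = 206.
All lines sum to 206.

Yes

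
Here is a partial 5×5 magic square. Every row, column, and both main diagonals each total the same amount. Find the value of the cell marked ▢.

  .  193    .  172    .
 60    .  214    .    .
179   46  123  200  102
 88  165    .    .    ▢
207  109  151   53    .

Row 3 is complete and sums to 650; that is the magic constant.
Row 5 needs 650; the known cells sum to 520, so (5,5) = 130.
Column 1 needs 650; the known cells sum to 534, so (1,1) = 116.
Column 2 needs 650; the known cells sum to 513, so (2,2) = 137.
Main diagonal needs 650; the known cells sum to 506, so (4,4) = 144.
Column 4 needs 650; the known cells sum to 569, so (2,4) = 81.
From anti-diagonal, 650 − (81 + 123 + 165 + 207) gives (1,5) = 74.
The remaining cell in row 1 is (1,3) = 650 − 555 = 95.
Row 2: 60 + 137 + 214 + 81 + ? = 650, so (2,5) = 158.
The remaining cell in column 3 is (4,3) = 650 − 583 = 67.
From column 5, 650 − (74 + 158 + 102 + 130) gives (4,5) = 186.

186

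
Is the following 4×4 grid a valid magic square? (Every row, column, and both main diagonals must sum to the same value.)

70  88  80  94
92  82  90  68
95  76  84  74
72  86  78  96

No — column 1 sums to 329 but column 2 sums to 332.

Row 1: 70 + 88 + 80 + 94 = 332.
Row 2: 92 + 82 + 90 + 68 = 332.
Row 3: 95 + 76 + 84 + 74 = 329.
Row 4: 72 + 86 + 78 + 96 = 332.
Column 1: 70 + 92 + 95 + 72 = 329.
Column 2: 88 + 82 + 76 + 86 = 332.
Column 3: 80 + 90 + 84 + 78 = 332.
Column 4: 94 + 68 + 74 + 96 = 332.
Main diagonal: 70 + 82 + 84 + 96 = 332.
Anti-diagonal: 94 + 90 + 76 + 72 = 332.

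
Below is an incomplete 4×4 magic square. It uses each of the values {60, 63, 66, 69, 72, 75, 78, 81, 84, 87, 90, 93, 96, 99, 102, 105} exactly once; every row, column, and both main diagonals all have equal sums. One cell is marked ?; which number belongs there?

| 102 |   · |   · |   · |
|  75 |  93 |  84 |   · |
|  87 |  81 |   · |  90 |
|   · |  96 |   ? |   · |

The 16 entries sum to 1320, so each line sums to 1320/4 = 330.
Row 2: 75 + 93 + 84 + ? = 330, so (2,4) = 78.
Row 3 needs 330; the known cells sum to 258, so (3,3) = 72.
Column 1 needs 330; the known cells sum to 264, so (4,1) = 66.
Column 2 must total 330; the given cells sum to 270, so (1,2) = 60.
Main diagonal needs 330; the known cells sum to 267, so (4,4) = 63.
Anti-diagonal needs 330; the known cells sum to 231, so (1,4) = 99.
Row 1 must total 330; the given cells sum to 261, so (1,3) = 69.
Row 4: 66 + 96 + 63 + ? = 330, so (4,3) = 105.

105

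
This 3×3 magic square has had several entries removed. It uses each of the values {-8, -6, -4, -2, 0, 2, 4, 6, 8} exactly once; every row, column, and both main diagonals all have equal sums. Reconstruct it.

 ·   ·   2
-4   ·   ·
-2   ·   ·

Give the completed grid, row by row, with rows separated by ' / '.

6 -8 2 / -4 0 4 / -2 8 -6

The 9 entries sum to 0, so each line sums to 0/3 = 0.
Column 1 needs 0; the known cells sum to -6, so (1,1) = 6.
Anti-diagonal: 2 + (-2) + ? = 0, so (2,2) = 0.
Row 1: 6 + 2 + ? = 0, so (1,2) = -8.
Row 2 must total 0; the given cells sum to -4, so (2,3) = 4.
Column 2 must total 0; the given cells sum to -8, so (3,2) = 8.
Using column 3: 2 + 4 + ? → (3,3) = 0 − 6 = -6.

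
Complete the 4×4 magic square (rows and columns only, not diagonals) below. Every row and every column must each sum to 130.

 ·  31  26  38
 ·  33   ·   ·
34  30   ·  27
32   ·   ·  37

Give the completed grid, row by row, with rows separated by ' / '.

Using row 1: 31 + 26 + 38 + ? → (1,1) = 130 − 95 = 35.
Using row 3: 34 + 30 + 27 + ? → (3,3) = 130 − 91 = 39.
Column 1: 35 + 34 + 32 + ? = 130, so (2,1) = 29.
The remaining cell in column 2 is (4,2) = 130 − 94 = 36.
Column 4 must total 130; the given cells sum to 102, so (2,4) = 28.
Row 2: 29 + 33 + 28 + ? = 130, so (2,3) = 40.
Row 4 must total 130; the given cells sum to 105, so (4,3) = 25.

35 31 26 38 / 29 33 40 28 / 34 30 39 27 / 32 36 25 37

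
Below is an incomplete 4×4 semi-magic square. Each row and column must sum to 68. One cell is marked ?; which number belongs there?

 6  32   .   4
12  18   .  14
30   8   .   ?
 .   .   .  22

28

From row 1, 68 − (6 + 32 + 4) gives (1,3) = 26.
Using row 2: 12 + 18 + 14 + ? → (2,3) = 68 − 44 = 24.
Column 1 needs 68; the known cells sum to 48, so (4,1) = 20.
Column 2 needs 68; the known cells sum to 58, so (4,2) = 10.
Using column 4: 4 + 14 + 22 + ? → (3,4) = 68 − 40 = 28.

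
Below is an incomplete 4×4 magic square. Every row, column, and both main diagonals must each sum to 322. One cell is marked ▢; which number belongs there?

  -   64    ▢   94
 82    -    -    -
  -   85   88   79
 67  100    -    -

61

Row 3 needs 322; the known cells sum to 252, so (3,1) = 70.
The remaining cell in column 1 is (1,1) = 322 − 219 = 103.
Using column 2: 64 + 85 + 100 + ? → (2,2) = 322 − 249 = 73.
Main diagonal: 103 + 73 + 88 + ? = 322, so (4,4) = 58.
From anti-diagonal, 322 − (94 + 85 + 67) gives (2,3) = 76.
Row 1 needs 322; the known cells sum to 261, so (1,3) = 61.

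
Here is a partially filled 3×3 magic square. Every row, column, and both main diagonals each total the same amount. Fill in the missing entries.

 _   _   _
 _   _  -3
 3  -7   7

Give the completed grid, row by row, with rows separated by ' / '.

-5 9 -1 / 5 1 -3 / 3 -7 7

Row 3 is already complete: 3 + -7 + 7 = 3, so that is the magic constant.
Column 3 needs 3; the known cells sum to 4, so (1,3) = -1.
Anti-diagonal must total 3; the given cells sum to 2, so (2,2) = 1.
From row 2, 3 − (1 + (-3)) gives (2,1) = 5.
Column 1 must total 3; the given cells sum to 8, so (1,1) = -5.
Column 2: 1 + (-7) + ? = 3, so (1,2) = 9.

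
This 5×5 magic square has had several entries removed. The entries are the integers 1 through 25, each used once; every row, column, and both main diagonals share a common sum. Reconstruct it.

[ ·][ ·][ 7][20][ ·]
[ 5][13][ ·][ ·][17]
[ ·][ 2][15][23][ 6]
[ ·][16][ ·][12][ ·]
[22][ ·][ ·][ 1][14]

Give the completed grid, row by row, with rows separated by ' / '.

11 24 7 20 3 / 5 13 21 9 17 / 19 2 15 23 6 / 8 16 4 12 25 / 22 10 18 1 14

The entries are 1 through 25, which sum to 325, so each line sums to 325/5 = 65.
Row 3 must total 65; the given cells sum to 46, so (3,1) = 19.
The remaining cell in column 4 is (2,4) = 65 − 56 = 9.
From main diagonal, 65 − (13 + 15 + 12 + 14) gives (1,1) = 11.
Anti-diagonal: 9 + 15 + 16 + 22 + ? = 65, so (1,5) = 3.
Row 1 needs 65; the known cells sum to 41, so (1,2) = 24.
Row 2 must total 65; the given cells sum to 44, so (2,3) = 21.
Using column 1: 11 + 5 + 19 + 22 + ? → (4,1) = 65 − 57 = 8.
Column 2: 24 + 13 + 2 + 16 + ? = 65, so (5,2) = 10.
Using column 5: 3 + 17 + 6 + 14 + ? → (4,5) = 65 − 40 = 25.
Using row 4: 8 + 16 + 12 + 25 + ? → (4,3) = 65 − 61 = 4.
Using row 5: 22 + 10 + 1 + 14 + ? → (5,3) = 65 − 47 = 18.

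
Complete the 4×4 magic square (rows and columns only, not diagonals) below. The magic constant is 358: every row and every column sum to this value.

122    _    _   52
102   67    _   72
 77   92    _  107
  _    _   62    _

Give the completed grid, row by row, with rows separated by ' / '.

Row 2: 102 + 67 + 72 + ? = 358, so (2,3) = 117.
Row 3: 77 + 92 + 107 + ? = 358, so (3,3) = 82.
The remaining cell in column 1 is (4,1) = 358 − 301 = 57.
Using column 3: 117 + 82 + 62 + ? → (1,3) = 358 − 261 = 97.
Column 4 needs 358; the known cells sum to 231, so (4,4) = 127.
From row 1, 358 − (122 + 97 + 52) gives (1,2) = 87.
The remaining cell in row 4 is (4,2) = 358 − 246 = 112.

122 87 97 52 / 102 67 117 72 / 77 92 82 107 / 57 112 62 127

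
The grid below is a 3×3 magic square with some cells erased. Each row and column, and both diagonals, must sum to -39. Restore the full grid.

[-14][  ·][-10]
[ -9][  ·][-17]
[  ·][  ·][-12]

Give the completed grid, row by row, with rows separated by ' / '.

From row 1, -39 − (-14 + (-10)) gives (1,2) = -15.
The remaining cell in row 2 is (2,2) = -39 − (-26) = -13.
The remaining cell in column 1 is (3,1) = -39 − (-23) = -16.
From column 2, -39 − (-15 + (-13)) gives (3,2) = -11.

-14 -15 -10 / -9 -13 -17 / -16 -11 -12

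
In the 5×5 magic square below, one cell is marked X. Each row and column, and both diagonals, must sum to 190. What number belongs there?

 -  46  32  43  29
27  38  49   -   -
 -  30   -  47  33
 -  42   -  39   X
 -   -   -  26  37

50

Row 1 needs 190; the known cells sum to 150, so (1,1) = 40.
Using column 2: 46 + 38 + 30 + 42 + ? → (5,2) = 190 − 156 = 34.
Using column 4: 43 + 47 + 39 + 26 + ? → (2,4) = 190 − 155 = 35.
Using main diagonal: 40 + 38 + 39 + 37 + ? → (3,3) = 190 − 154 = 36.
Anti-diagonal must total 190; the given cells sum to 142, so (5,1) = 48.
Row 2: 27 + 38 + 49 + 35 + ? = 190, so (2,5) = 41.
Using row 3: 30 + 36 + 47 + 33 + ? → (3,1) = 190 − 146 = 44.
The remaining cell in row 5 is (5,3) = 190 − 145 = 45.
The remaining cell in column 1 is (4,1) = 190 − 159 = 31.
Column 3 needs 190; the known cells sum to 162, so (4,3) = 28.
Using column 5: 29 + 41 + 33 + 37 + ? → (4,5) = 190 − 140 = 50.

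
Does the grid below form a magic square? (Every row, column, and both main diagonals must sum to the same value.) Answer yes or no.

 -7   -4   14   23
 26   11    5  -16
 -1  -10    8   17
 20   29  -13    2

No — row 1 sums to 26 but column 1 sums to 38.

Row 1: -7 + (-4) + 14 + 23 = 26.
Row 2: 26 + 11 + 5 + (-16) = 26.
Row 3: -1 + (-10) + 8 + 17 = 14.
Row 4: 20 + 29 + (-13) + 2 = 38.
Column 1: -7 + 26 + (-1) + 20 = 38.
Column 2: -4 + 11 + (-10) + 29 = 26.
Column 3: 14 + 5 + 8 + (-13) = 14.
Column 4: 23 + (-16) + 17 + 2 = 26.
Main diagonal: -7 + 11 + 8 + 2 = 14.
Anti-diagonal: 23 + 5 + (-10) + 20 = 38.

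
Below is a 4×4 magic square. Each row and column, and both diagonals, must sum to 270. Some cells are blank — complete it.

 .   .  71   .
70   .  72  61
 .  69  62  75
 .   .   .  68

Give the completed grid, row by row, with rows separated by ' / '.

Using row 2: 70 + 72 + 61 + ? → (2,2) = 270 − 203 = 67.
Row 3 needs 270; the known cells sum to 206, so (3,1) = 64.
Column 3 needs 270; the known cells sum to 205, so (4,3) = 65.
From column 4, 270 − (61 + 75 + 68) gives (1,4) = 66.
From main diagonal, 270 − (67 + 62 + 68) gives (1,1) = 73.
Anti-diagonal: 66 + 72 + 69 + ? = 270, so (4,1) = 63.
The remaining cell in row 1 is (1,2) = 270 − 210 = 60.
From row 4, 270 − (63 + 65 + 68) gives (4,2) = 74.

73 60 71 66 / 70 67 72 61 / 64 69 62 75 / 63 74 65 68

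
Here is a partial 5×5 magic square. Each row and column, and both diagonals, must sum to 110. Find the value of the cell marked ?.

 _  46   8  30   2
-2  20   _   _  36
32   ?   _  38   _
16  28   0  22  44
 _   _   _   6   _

Row 1 must total 110; the given cells sum to 86, so (1,1) = 24.
Column 1: 24 + (-2) + 32 + 16 + ? = 110, so (5,1) = 40.
Column 4: 30 + 38 + 22 + 6 + ? = 110, so (2,4) = 14.
From anti-diagonal, 110 − (2 + 14 + 28 + 40) gives (3,3) = 26.
Using row 2: -2 + 20 + 14 + 36 + ? → (2,3) = 110 − 68 = 42.
Column 3 needs 110; the known cells sum to 76, so (5,3) = 34.
Main diagonal must total 110; the given cells sum to 92, so (5,5) = 18.
Row 5 needs 110; the known cells sum to 98, so (5,2) = 12.
Using column 2: 46 + 20 + 28 + 12 + ? → (3,2) = 110 − 106 = 4.

4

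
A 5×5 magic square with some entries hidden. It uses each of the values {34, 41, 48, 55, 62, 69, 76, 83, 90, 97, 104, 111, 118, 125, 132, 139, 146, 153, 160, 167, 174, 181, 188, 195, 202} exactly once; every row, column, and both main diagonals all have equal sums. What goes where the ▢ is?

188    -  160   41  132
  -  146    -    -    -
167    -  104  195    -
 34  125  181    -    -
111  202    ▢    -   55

The 25 entries sum to 2950, so each line sums to 2950/5 = 590.
From row 1, 590 − (188 + 160 + 41 + 132) gives (1,2) = 69.
Column 1 needs 590; the known cells sum to 500, so (2,1) = 90.
Column 2 must total 590; the given cells sum to 542, so (3,2) = 48.
Main diagonal must total 590; the given cells sum to 493, so (4,4) = 97.
The remaining cell in anti-diagonal is (2,4) = 590 − 472 = 118.
The remaining cell in row 3 is (3,5) = 590 − 514 = 76.
The remaining cell in row 4 is (4,5) = 590 − 437 = 153.
Column 4: 41 + 118 + 195 + 97 + ? = 590, so (5,4) = 139.
The remaining cell in column 5 is (2,5) = 590 − 416 = 174.
From row 2, 590 − (90 + 146 + 118 + 174) gives (2,3) = 62.
Row 5: 111 + 202 + 139 + 55 + ? = 590, so (5,3) = 83.

83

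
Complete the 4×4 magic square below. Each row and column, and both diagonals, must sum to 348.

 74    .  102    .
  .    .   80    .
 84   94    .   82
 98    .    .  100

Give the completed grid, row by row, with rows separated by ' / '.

74 96 102 76 / 92 86 80 90 / 84 94 88 82 / 98 72 78 100

The remaining cell in row 3 is (3,3) = 348 − 260 = 88.
Column 1: 74 + 84 + 98 + ? = 348, so (2,1) = 92.
From column 3, 348 − (102 + 80 + 88) gives (4,3) = 78.
Main diagonal: 74 + 88 + 100 + ? = 348, so (2,2) = 86.
From anti-diagonal, 348 − (80 + 94 + 98) gives (1,4) = 76.
Row 1 needs 348; the known cells sum to 252, so (1,2) = 96.
Using row 2: 92 + 86 + 80 + ? → (2,4) = 348 − 258 = 90.
Row 4 must total 348; the given cells sum to 276, so (4,2) = 72.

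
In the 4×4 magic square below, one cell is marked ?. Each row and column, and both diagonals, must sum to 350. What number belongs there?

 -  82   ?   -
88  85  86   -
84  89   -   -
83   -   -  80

81

From row 2, 350 − (88 + 85 + 86) gives (2,4) = 91.
From column 1, 350 − (88 + 84 + 83) gives (1,1) = 95.
Column 2 must total 350; the given cells sum to 256, so (4,2) = 94.
Using main diagonal: 95 + 85 + 80 + ? → (3,3) = 350 − 260 = 90.
The remaining cell in anti-diagonal is (1,4) = 350 − 258 = 92.
The remaining cell in row 1 is (1,3) = 350 − 269 = 81.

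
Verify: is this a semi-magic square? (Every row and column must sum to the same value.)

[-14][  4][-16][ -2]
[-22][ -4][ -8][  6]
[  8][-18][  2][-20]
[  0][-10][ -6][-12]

Yes

Row 1: -14 + 4 + (-16) + (-2) = -28.
Row 2: -22 + (-4) + (-8) + 6 = -28.
Row 3: 8 + (-18) + 2 + (-20) = -28.
Row 4: 0 + (-10) + (-6) + (-12) = -28.
Column 1: -14 + (-22) + 8 + 0 = -28.
Column 2: 4 + (-4) + (-18) + (-10) = -28.
Column 3: -16 + (-8) + 2 + (-6) = -28.
Column 4: -2 + 6 + (-20) + (-12) = -28.
All lines sum to -28.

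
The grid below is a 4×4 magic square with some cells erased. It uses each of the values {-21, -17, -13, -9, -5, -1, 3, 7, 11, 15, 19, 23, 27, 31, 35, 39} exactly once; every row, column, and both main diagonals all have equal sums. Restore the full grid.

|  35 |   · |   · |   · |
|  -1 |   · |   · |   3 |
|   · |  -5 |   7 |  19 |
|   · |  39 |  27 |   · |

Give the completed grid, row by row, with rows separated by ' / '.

The 16 entries sum to 144, so each line sums to 144/4 = 36.
Row 3 must total 36; the given cells sum to 21, so (3,1) = 15.
From column 1, 36 − (35 + (-1) + 15) gives (4,1) = -13.
Row 4 needs 36; the known cells sum to 53, so (4,4) = -17.
Using column 4: 3 + 19 + (-17) + ? → (1,4) = 36 − 5 = 31.
The remaining cell in main diagonal is (2,2) = 36 − 25 = 11.
From anti-diagonal, 36 − (31 + (-5) + (-13)) gives (2,3) = 23.
The remaining cell in column 2 is (1,2) = 36 − 45 = -9.
Column 3 must total 36; the given cells sum to 57, so (1,3) = -21.

35 -9 -21 31 / -1 11 23 3 / 15 -5 7 19 / -13 39 27 -17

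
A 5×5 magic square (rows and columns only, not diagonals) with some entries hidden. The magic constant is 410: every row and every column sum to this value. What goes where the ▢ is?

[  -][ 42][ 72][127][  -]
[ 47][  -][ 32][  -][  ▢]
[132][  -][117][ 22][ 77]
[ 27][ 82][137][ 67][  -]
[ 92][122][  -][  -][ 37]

From row 3, 410 − (132 + 117 + 22 + 77) gives (3,2) = 62.
From row 4, 410 − (27 + 82 + 137 + 67) gives (4,5) = 97.
Column 1: 47 + 132 + 27 + 92 + ? = 410, so (1,1) = 112.
Column 2 needs 410; the known cells sum to 308, so (2,2) = 102.
Column 3: 72 + 32 + 117 + 137 + ? = 410, so (5,3) = 52.
From row 1, 410 − (112 + 42 + 72 + 127) gives (1,5) = 57.
Row 5 needs 410; the known cells sum to 303, so (5,4) = 107.
Column 4: 127 + 22 + 67 + 107 + ? = 410, so (2,4) = 87.
Column 5: 57 + 77 + 97 + 37 + ? = 410, so (2,5) = 142.

142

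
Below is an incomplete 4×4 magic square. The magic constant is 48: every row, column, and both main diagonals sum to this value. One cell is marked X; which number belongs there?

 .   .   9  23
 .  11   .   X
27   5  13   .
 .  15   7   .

From row 3, 48 − (27 + 5 + 13) gives (3,4) = 3.
Column 2 needs 48; the known cells sum to 31, so (1,2) = 17.
From column 3, 48 − (9 + 13 + 7) gives (2,3) = 19.
Anti-diagonal needs 48; the known cells sum to 47, so (4,1) = 1.
Row 1 must total 48; the given cells sum to 49, so (1,1) = -1.
Using row 4: 1 + 15 + 7 + ? → (4,4) = 48 − 23 = 25.
Column 1 needs 48; the known cells sum to 27, so (2,1) = 21.
Column 4 must total 48; the given cells sum to 51, so (2,4) = -3.

-3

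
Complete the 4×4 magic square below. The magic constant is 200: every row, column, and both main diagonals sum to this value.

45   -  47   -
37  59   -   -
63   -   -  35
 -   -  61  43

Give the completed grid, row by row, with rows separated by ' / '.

45 51 47 57 / 37 59 39 65 / 63 49 53 35 / 55 41 61 43

Column 1 must total 200; the given cells sum to 145, so (4,1) = 55.
Using main diagonal: 45 + 59 + 43 + ? → (3,3) = 200 − 147 = 53.
Row 3: 63 + 53 + 35 + ? = 200, so (3,2) = 49.
Row 4 needs 200; the known cells sum to 159, so (4,2) = 41.
Column 2: 59 + 49 + 41 + ? = 200, so (1,2) = 51.
Column 3 needs 200; the known cells sum to 161, so (2,3) = 39.
From anti-diagonal, 200 − (39 + 49 + 55) gives (1,4) = 57.
From row 2, 200 − (37 + 59 + 39) gives (2,4) = 65.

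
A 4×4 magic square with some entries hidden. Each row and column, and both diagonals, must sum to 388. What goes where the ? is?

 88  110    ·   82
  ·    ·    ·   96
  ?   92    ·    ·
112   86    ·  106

From row 1, 388 − (88 + 110 + 82) gives (1,3) = 108.
Row 4 needs 388; the known cells sum to 304, so (4,3) = 84.
Column 2 needs 388; the known cells sum to 288, so (2,2) = 100.
Column 4: 82 + 96 + 106 + ? = 388, so (3,4) = 104.
From main diagonal, 388 − (88 + 100 + 106) gives (3,3) = 94.
Using anti-diagonal: 82 + 92 + 112 + ? → (2,3) = 388 − 286 = 102.
Using row 2: 100 + 102 + 96 + ? → (2,1) = 388 − 298 = 90.
Row 3: 92 + 94 + 104 + ? = 388, so (3,1) = 98.

98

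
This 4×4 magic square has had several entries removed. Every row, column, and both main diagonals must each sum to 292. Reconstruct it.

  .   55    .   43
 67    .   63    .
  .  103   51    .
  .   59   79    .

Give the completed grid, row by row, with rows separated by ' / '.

Column 2 must total 292; the given cells sum to 217, so (2,2) = 75.
Column 3: 63 + 51 + 79 + ? = 292, so (1,3) = 99.
From anti-diagonal, 292 − (43 + 63 + 103) gives (4,1) = 83.
The remaining cell in row 1 is (1,1) = 292 − 197 = 95.
Row 2 must total 292; the given cells sum to 205, so (2,4) = 87.
Row 4 must total 292; the given cells sum to 221, so (4,4) = 71.
The remaining cell in column 1 is (3,1) = 292 − 245 = 47.
Column 4 must total 292; the given cells sum to 201, so (3,4) = 91.

95 55 99 43 / 67 75 63 87 / 47 103 51 91 / 83 59 79 71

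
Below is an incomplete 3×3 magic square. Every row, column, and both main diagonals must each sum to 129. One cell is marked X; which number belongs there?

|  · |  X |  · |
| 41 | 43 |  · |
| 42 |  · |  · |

39

From row 2, 129 − (41 + 43) gives (2,3) = 45.
Column 1 must total 129; the given cells sum to 83, so (1,1) = 46.
Main diagonal needs 129; the known cells sum to 89, so (3,3) = 40.
Using anti-diagonal: 43 + 42 + ? → (1,3) = 129 − 85 = 44.
The remaining cell in row 1 is (1,2) = 129 − 90 = 39.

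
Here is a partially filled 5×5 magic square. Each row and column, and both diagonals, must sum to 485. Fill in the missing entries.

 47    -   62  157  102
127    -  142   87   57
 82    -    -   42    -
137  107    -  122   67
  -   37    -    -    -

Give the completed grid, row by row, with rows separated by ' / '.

47 117 62 157 102 / 127 72 142 87 57 / 82 152 97 42 112 / 137 107 52 122 67 / 92 37 132 77 147

Row 1 must total 485; the given cells sum to 368, so (1,2) = 117.
Row 2 must total 485; the given cells sum to 413, so (2,2) = 72.
From row 4, 485 − (137 + 107 + 122 + 67) gives (4,3) = 52.
Using column 1: 47 + 127 + 82 + 137 + ? → (5,1) = 485 − 393 = 92.
Using column 2: 117 + 72 + 107 + 37 + ? → (3,2) = 485 − 333 = 152.
Column 4 needs 485; the known cells sum to 408, so (5,4) = 77.
Anti-diagonal needs 485; the known cells sum to 388, so (3,3) = 97.
From row 3, 485 − (82 + 152 + 97 + 42) gives (3,5) = 112.
Using column 3: 62 + 142 + 97 + 52 + ? → (5,3) = 485 − 353 = 132.
Column 5 must total 485; the given cells sum to 338, so (5,5) = 147.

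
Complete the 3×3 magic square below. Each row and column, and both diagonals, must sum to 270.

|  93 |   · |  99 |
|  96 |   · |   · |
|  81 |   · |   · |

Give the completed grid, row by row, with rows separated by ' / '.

93 78 99 / 96 90 84 / 81 102 87

Using row 1: 93 + 99 + ? → (1,2) = 270 − 192 = 78.
Anti-diagonal needs 270; the known cells sum to 180, so (2,2) = 90.
Row 2 needs 270; the known cells sum to 186, so (2,3) = 84.
Using column 2: 78 + 90 + ? → (3,2) = 270 − 168 = 102.
From column 3, 270 − (99 + 84) gives (3,3) = 87.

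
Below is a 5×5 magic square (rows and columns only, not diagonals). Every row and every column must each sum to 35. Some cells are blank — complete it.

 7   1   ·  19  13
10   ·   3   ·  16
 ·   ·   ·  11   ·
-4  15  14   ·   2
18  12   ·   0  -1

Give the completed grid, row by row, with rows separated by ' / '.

Row 1: 7 + 1 + 19 + 13 + ? = 35, so (1,3) = -5.
From row 4, 35 − (-4 + 15 + 14 + 2) gives (4,4) = 8.
Row 5 must total 35; the given cells sum to 29, so (5,3) = 6.
Using column 1: 7 + 10 + (-4) + 18 + ? → (3,1) = 35 − 31 = 4.
Using column 3: -5 + 3 + 14 + 6 + ? → (3,3) = 35 − 18 = 17.
From column 4, 35 − (19 + 11 + 8 + 0) gives (2,4) = -3.
Using column 5: 13 + 16 + 2 + (-1) + ? → (3,5) = 35 − 30 = 5.
From row 2, 35 − (10 + 3 + (-3) + 16) gives (2,2) = 9.
The remaining cell in row 3 is (3,2) = 35 − 37 = -2.

7 1 -5 19 13 / 10 9 3 -3 16 / 4 -2 17 11 5 / -4 15 14 8 2 / 18 12 6 0 -1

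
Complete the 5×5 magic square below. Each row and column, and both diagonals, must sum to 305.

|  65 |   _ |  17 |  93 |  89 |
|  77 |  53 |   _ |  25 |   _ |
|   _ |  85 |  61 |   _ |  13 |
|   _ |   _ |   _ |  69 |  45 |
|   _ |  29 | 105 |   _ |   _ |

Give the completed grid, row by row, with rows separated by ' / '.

Using row 1: 65 + 17 + 93 + 89 + ? → (1,2) = 305 − 264 = 41.
Column 2: 41 + 53 + 85 + 29 + ? = 305, so (4,2) = 97.
The remaining cell in main diagonal is (5,5) = 305 − 248 = 57.
Anti-diagonal: 89 + 25 + 61 + 97 + ? = 305, so (5,1) = 33.
Row 5 needs 305; the known cells sum to 224, so (5,4) = 81.
Using column 4: 93 + 25 + 69 + 81 + ? → (3,4) = 305 − 268 = 37.
Column 5: 89 + 13 + 45 + 57 + ? = 305, so (2,5) = 101.
Using row 2: 77 + 53 + 25 + 101 + ? → (2,3) = 305 − 256 = 49.
Row 3: 85 + 61 + 37 + 13 + ? = 305, so (3,1) = 109.
Using column 1: 65 + 77 + 109 + 33 + ? → (4,1) = 305 − 284 = 21.
The remaining cell in column 3 is (4,3) = 305 − 232 = 73.

65 41 17 93 89 / 77 53 49 25 101 / 109 85 61 37 13 / 21 97 73 69 45 / 33 29 105 81 57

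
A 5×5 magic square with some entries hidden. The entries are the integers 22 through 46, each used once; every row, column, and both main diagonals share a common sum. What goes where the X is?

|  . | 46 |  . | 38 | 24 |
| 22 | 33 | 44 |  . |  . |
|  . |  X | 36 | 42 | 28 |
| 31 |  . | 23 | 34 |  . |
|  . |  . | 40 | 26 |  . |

The entries are 22 through 46, which sum to 850, so each line sums to 850/5 = 170.
Column 3 must total 170; the given cells sum to 143, so (1,3) = 27.
The remaining cell in column 4 is (2,4) = 170 − 140 = 30.
Row 1: 46 + 27 + 38 + 24 + ? = 170, so (1,1) = 35.
Row 2 needs 170; the known cells sum to 129, so (2,5) = 41.
Main diagonal needs 170; the known cells sum to 138, so (5,5) = 32.
The remaining cell in column 5 is (4,5) = 170 − 125 = 45.
The remaining cell in row 4 is (4,2) = 170 − 133 = 37.
Using anti-diagonal: 24 + 30 + 36 + 37 + ? → (5,1) = 170 − 127 = 43.
Row 5: 43 + 40 + 26 + 32 + ? = 170, so (5,2) = 29.
Column 1: 35 + 22 + 31 + 43 + ? = 170, so (3,1) = 39.
Using column 2: 46 + 33 + 37 + 29 + ? → (3,2) = 170 − 145 = 25.

25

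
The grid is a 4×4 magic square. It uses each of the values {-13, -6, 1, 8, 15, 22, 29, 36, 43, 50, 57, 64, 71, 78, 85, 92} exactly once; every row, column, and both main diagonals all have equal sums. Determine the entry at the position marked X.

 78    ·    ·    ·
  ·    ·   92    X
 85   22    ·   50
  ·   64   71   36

The 16 entries sum to 632, so each line sums to 632/4 = 158.
The remaining cell in row 3 is (3,3) = 158 − 157 = 1.
Row 4 needs 158; the known cells sum to 171, so (4,1) = -13.
Column 1 must total 158; the given cells sum to 150, so (2,1) = 8.
Column 3 needs 158; the known cells sum to 164, so (1,3) = -6.
Using main diagonal: 78 + 1 + 36 + ? → (2,2) = 158 − 115 = 43.
Anti-diagonal: 92 + 22 + (-13) + ? = 158, so (1,4) = 57.
The remaining cell in row 1 is (1,2) = 158 − 129 = 29.
From row 2, 158 − (8 + 43 + 92) gives (2,4) = 15.

15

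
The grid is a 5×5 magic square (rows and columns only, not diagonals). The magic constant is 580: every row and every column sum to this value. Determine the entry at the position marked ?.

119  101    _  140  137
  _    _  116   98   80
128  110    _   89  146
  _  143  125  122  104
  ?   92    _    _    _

The remaining cell in row 1 is (1,3) = 580 − 497 = 83.
From row 3, 580 − (128 + 110 + 89 + 146) gives (3,3) = 107.
The remaining cell in row 4 is (4,1) = 580 − 494 = 86.
The remaining cell in column 2 is (2,2) = 580 − 446 = 134.
Column 3: 83 + 116 + 107 + 125 + ? = 580, so (5,3) = 149.
From column 4, 580 − (140 + 98 + 89 + 122) gives (5,4) = 131.
Column 5 needs 580; the known cells sum to 467, so (5,5) = 113.
Row 2 must total 580; the given cells sum to 428, so (2,1) = 152.
Row 5 must total 580; the given cells sum to 485, so (5,1) = 95.

95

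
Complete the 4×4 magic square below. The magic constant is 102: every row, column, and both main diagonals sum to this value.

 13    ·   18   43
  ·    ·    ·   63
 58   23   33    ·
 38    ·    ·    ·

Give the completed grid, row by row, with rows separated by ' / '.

From row 1, 102 − (13 + 18 + 43) gives (1,2) = 28.
Row 3 needs 102; the known cells sum to 114, so (3,4) = -12.
Column 1: 13 + 58 + 38 + ? = 102, so (2,1) = -7.
The remaining cell in column 4 is (4,4) = 102 − 94 = 8.
Using main diagonal: 13 + 33 + 8 + ? → (2,2) = 102 − 54 = 48.
The remaining cell in anti-diagonal is (2,3) = 102 − 104 = -2.
Column 2 must total 102; the given cells sum to 99, so (4,2) = 3.
From column 3, 102 − (18 + (-2) + 33) gives (4,3) = 53.

13 28 18 43 / -7 48 -2 63 / 58 23 33 -12 / 38 3 53 8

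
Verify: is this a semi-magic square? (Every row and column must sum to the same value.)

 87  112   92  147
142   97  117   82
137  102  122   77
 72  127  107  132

Row 1: 87 + 112 + 92 + 147 = 438.
Row 2: 142 + 97 + 117 + 82 = 438.
Row 3: 137 + 102 + 122 + 77 = 438.
Row 4: 72 + 127 + 107 + 132 = 438.
Column 1: 87 + 142 + 137 + 72 = 438.
Column 2: 112 + 97 + 102 + 127 = 438.
Column 3: 92 + 117 + 122 + 107 = 438.
Column 4: 147 + 82 + 77 + 132 = 438.
All lines sum to 438.

Yes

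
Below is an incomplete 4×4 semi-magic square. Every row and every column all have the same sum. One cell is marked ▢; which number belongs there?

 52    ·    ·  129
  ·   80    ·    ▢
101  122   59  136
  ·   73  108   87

Row 3 is complete and sums to 418; that is the magic constant.
Using row 4: 73 + 108 + 87 + ? → (4,1) = 418 − 268 = 150.
Column 1: 52 + 101 + 150 + ? = 418, so (2,1) = 115.
Column 2 must total 418; the given cells sum to 275, so (1,2) = 143.
From column 4, 418 − (129 + 136 + 87) gives (2,4) = 66.

66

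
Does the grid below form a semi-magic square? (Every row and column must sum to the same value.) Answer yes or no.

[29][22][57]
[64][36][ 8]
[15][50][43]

Row 1: 29 + 22 + 57 = 108.
Row 2: 64 + 36 + 8 = 108.
Row 3: 15 + 50 + 43 = 108.
Column 1: 29 + 64 + 15 = 108.
Column 2: 22 + 36 + 50 = 108.
Column 3: 57 + 8 + 43 = 108.
All lines sum to 108.

Yes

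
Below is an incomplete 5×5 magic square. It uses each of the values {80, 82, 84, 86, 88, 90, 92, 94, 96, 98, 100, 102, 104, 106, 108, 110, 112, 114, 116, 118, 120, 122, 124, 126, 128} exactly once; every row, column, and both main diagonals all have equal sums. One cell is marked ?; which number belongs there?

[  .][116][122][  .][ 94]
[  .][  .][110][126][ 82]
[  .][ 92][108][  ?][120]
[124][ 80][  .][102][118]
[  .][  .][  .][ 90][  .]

The 25 entries sum to 2600, so each line sums to 2600/5 = 520.
From row 4, 520 − (124 + 80 + 102 + 118) gives (4,3) = 96.
Column 3: 122 + 110 + 108 + 96 + ? = 520, so (5,3) = 84.
Column 5 must total 520; the given cells sum to 414, so (5,5) = 106.
The remaining cell in anti-diagonal is (5,1) = 520 − 408 = 112.
Row 5 must total 520; the given cells sum to 392, so (5,2) = 128.
Using column 2: 116 + 92 + 80 + 128 + ? → (2,2) = 520 − 416 = 104.
Using main diagonal: 104 + 108 + 102 + 106 + ? → (1,1) = 520 − 420 = 100.
The remaining cell in row 1 is (1,4) = 520 − 432 = 88.
From row 2, 520 − (104 + 110 + 126 + 82) gives (2,1) = 98.
Column 1 must total 520; the given cells sum to 434, so (3,1) = 86.
Column 4 needs 520; the known cells sum to 406, so (3,4) = 114.

114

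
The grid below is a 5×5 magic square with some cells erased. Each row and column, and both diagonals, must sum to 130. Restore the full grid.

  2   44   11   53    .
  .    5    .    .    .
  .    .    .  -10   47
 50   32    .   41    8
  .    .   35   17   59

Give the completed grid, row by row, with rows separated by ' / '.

From row 1, 130 − (2 + 44 + 11 + 53) gives (1,5) = 20.
Row 4 must total 130; the given cells sum to 131, so (4,3) = -1.
Column 4 needs 130; the known cells sum to 101, so (2,4) = 29.
From column 5, 130 − (20 + 47 + 8 + 59) gives (2,5) = -4.
Using main diagonal: 2 + 5 + 41 + 59 + ? → (3,3) = 130 − 107 = 23.
Anti-diagonal needs 130; the known cells sum to 104, so (5,1) = 26.
Using row 5: 26 + 35 + 17 + 59 + ? → (5,2) = 130 − 137 = -7.
Column 2: 44 + 5 + 32 + (-7) + ? = 130, so (3,2) = 56.
The remaining cell in column 3 is (2,3) = 130 − 68 = 62.
From row 2, 130 − (5 + 62 + 29 + (-4)) gives (2,1) = 38.
The remaining cell in row 3 is (3,1) = 130 − 116 = 14.

2 44 11 53 20 / 38 5 62 29 -4 / 14 56 23 -10 47 / 50 32 -1 41 8 / 26 -7 35 17 59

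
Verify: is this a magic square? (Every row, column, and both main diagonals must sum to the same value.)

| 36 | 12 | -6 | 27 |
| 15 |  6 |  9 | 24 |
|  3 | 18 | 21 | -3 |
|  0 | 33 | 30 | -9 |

Row 1: 36 + 12 + (-6) + 27 = 69.
Row 2: 15 + 6 + 9 + 24 = 54.
Row 3: 3 + 18 + 21 + (-3) = 39.
Row 4: 0 + 33 + 30 + (-9) = 54.
Column 1: 36 + 15 + 3 + 0 = 54.
Column 2: 12 + 6 + 18 + 33 = 69.
Column 3: -6 + 9 + 21 + 30 = 54.
Column 4: 27 + 24 + (-3) + (-9) = 39.
Main diagonal: 36 + 6 + 21 + (-9) = 54.
Anti-diagonal: 27 + 9 + 18 + 0 = 54.

No — column 2 sums to 69 but anti-diagonal sums to 54.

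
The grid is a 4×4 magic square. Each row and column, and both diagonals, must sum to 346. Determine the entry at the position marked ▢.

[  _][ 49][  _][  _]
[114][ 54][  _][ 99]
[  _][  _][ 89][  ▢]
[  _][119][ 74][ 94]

69

Row 2 needs 346; the known cells sum to 267, so (2,3) = 79.
Row 4: 119 + 74 + 94 + ? = 346, so (4,1) = 59.
Column 2 needs 346; the known cells sum to 222, so (3,2) = 124.
The remaining cell in column 3 is (1,3) = 346 − 242 = 104.
Main diagonal must total 346; the given cells sum to 237, so (1,1) = 109.
From anti-diagonal, 346 − (79 + 124 + 59) gives (1,4) = 84.
Column 1 must total 346; the given cells sum to 282, so (3,1) = 64.
Column 4: 84 + 99 + 94 + ? = 346, so (3,4) = 69.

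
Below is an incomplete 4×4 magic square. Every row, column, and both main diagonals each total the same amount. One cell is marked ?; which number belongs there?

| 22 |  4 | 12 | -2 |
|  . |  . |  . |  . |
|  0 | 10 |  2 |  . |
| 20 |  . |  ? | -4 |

Row 1 is complete and sums to 36; that is the magic constant.
Row 3: 0 + 10 + 2 + ? = 36, so (3,4) = 24.
Column 1 must total 36; the given cells sum to 42, so (2,1) = -6.
Column 4 needs 36; the known cells sum to 18, so (2,4) = 18.
Main diagonal must total 36; the given cells sum to 20, so (2,2) = 16.
The remaining cell in anti-diagonal is (2,3) = 36 − 28 = 8.
Column 2: 4 + 16 + 10 + ? = 36, so (4,2) = 6.
Column 3: 12 + 8 + 2 + ? = 36, so (4,3) = 14.

14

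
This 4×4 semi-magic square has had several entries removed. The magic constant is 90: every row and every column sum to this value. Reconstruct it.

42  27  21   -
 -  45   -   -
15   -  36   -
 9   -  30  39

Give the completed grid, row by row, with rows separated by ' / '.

42 27 21 0 / 24 45 3 18 / 15 6 36 33 / 9 12 30 39

Row 1 needs 90; the known cells sum to 90, so (1,4) = 0.
Row 4: 9 + 30 + 39 + ? = 90, so (4,2) = 12.
Column 1 needs 90; the known cells sum to 66, so (2,1) = 24.
Using column 2: 27 + 45 + 12 + ? → (3,2) = 90 − 84 = 6.
The remaining cell in column 3 is (2,3) = 90 − 87 = 3.
Row 2 must total 90; the given cells sum to 72, so (2,4) = 18.
Row 3 needs 90; the known cells sum to 57, so (3,4) = 33.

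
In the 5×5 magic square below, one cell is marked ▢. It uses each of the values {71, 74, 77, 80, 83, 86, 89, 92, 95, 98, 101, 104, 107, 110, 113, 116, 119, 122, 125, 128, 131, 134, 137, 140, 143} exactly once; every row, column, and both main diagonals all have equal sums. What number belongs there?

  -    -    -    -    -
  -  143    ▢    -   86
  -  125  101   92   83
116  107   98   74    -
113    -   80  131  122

The 25 entries sum to 2675, so each line sums to 2675/5 = 535.
Using row 3: 125 + 101 + 92 + 83 + ? → (3,1) = 535 − 401 = 134.
Row 4 needs 535; the known cells sum to 395, so (4,5) = 140.
Row 5 must total 535; the given cells sum to 446, so (5,2) = 89.
Column 2: 143 + 125 + 107 + 89 + ? = 535, so (1,2) = 71.
Column 5 needs 535; the known cells sum to 431, so (1,5) = 104.
Main diagonal must total 535; the given cells sum to 440, so (1,1) = 95.
Anti-diagonal needs 535; the known cells sum to 425, so (2,4) = 110.
From column 1, 535 − (95 + 134 + 116 + 113) gives (2,1) = 77.
Using column 4: 110 + 92 + 74 + 131 + ? → (1,4) = 535 − 407 = 128.
Using row 1: 95 + 71 + 128 + 104 + ? → (1,3) = 535 − 398 = 137.
Row 2: 77 + 143 + 110 + 86 + ? = 535, so (2,3) = 119.

119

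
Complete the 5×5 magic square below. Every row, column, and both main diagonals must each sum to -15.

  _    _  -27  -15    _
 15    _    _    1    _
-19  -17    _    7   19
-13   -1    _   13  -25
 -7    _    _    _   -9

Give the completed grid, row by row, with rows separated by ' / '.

9 21 -27 -15 -3 / 15 -23 -11 1 3 / -19 -17 -5 7 19 / -13 -1 11 13 -25 / -7 5 17 -21 -9

From row 3, -15 − (-19 + (-17) + 7 + 19) gives (3,3) = -5.
Row 4 must total -15; the given cells sum to -26, so (4,3) = 11.
From column 1, -15 − (15 + (-19) + (-13) + (-7)) gives (1,1) = 9.
Column 4: -15 + 1 + 7 + 13 + ? = -15, so (5,4) = -21.
From main diagonal, -15 − (9 + (-5) + 13 + (-9)) gives (2,2) = -23.
Anti-diagonal needs -15; the known cells sum to -12, so (1,5) = -3.
Row 1: 9 + (-27) + (-15) + (-3) + ? = -15, so (1,2) = 21.
The remaining cell in column 2 is (5,2) = -15 − (-20) = 5.
The remaining cell in column 5 is (2,5) = -15 − (-18) = 3.
Row 2: 15 + (-23) + 1 + 3 + ? = -15, so (2,3) = -11.
Row 5 must total -15; the given cells sum to -32, so (5,3) = 17.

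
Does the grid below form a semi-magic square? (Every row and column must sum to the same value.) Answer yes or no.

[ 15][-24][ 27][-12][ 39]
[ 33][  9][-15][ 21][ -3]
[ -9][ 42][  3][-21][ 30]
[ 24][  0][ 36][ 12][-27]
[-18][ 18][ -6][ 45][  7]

Row 1: 15 + (-24) + 27 + (-12) + 39 = 45.
Row 2: 33 + 9 + (-15) + 21 + (-3) = 45.
Row 3: -9 + 42 + 3 + (-21) + 30 = 45.
Row 4: 24 + 0 + 36 + 12 + (-27) = 45.
Row 5: -18 + 18 + (-6) + 45 + 7 = 46.
Column 1: 15 + 33 + (-9) + 24 + (-18) = 45.
Column 2: -24 + 9 + 42 + 0 + 18 = 45.
Column 3: 27 + (-15) + 3 + 36 + (-6) = 45.
Column 4: -12 + 21 + (-21) + 12 + 45 = 45.
Column 5: 39 + (-3) + 30 + (-27) + 7 = 46.

No — row 5 sums to 46 but column 4 sums to 45.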